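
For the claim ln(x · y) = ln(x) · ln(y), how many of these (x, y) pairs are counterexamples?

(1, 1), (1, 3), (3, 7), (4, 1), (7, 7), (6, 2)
5

Testing each pair:
(1, 1): LHS = 0, RHS = 0 → satisfies claim
(1, 3): LHS = ln(3) ≈ 1.099, RHS = 0 → counterexample
(3, 7): LHS = ln(21) ≈ 3.045, RHS = ln(3)·ln(7) ≈ 2.138 → counterexample
(4, 1): LHS = ln(4) ≈ 1.386, RHS = 0 → counterexample
(7, 7): LHS = ln(49) ≈ 3.892, RHS = ln(7)² ≈ 3.787 → counterexample
(6, 2): LHS = ln(12) ≈ 2.485, RHS = ln(2)·ln(6) ≈ 1.242 → counterexample

That makes 5 counterexamples.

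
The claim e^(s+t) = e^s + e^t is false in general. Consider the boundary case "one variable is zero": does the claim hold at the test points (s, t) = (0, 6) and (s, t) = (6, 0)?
No, fails at both test points

At (0, 6): LHS = e^6 ≈ 403.4 ≠ RHS = 1 + e^6 ≈ 404.4
At (6, 0): LHS = e^6 ≈ 403.4 ≠ RHS = 1 + e^6 ≈ 404.4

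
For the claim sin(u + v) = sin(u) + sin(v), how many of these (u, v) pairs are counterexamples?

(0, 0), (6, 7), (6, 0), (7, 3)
Testing each pair:
(0, 0): LHS = 0, RHS = 0 → satisfies claim
(6, 7): LHS = sin(13) ≈ 0.4202, RHS = sin(6) + sin(7) ≈ 0.3776 → counterexample
(6, 0): LHS = sin(6) ≈ -0.2794, RHS = sin(6) ≈ -0.2794 → satisfies claim
(7, 3): LHS = sin(10) ≈ -0.544, RHS = sin(3) + sin(7) ≈ 0.7981 → counterexample

That makes 2 counterexamples.

Answer: 2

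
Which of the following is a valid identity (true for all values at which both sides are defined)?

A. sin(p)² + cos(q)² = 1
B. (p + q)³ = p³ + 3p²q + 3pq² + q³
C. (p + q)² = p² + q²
A: fails at (1, 2) — LHS = cos(2)² + sin(1)² ≈ 0.8813, RHS = 1.
B: holds — e.g. at (2, 2), both sides equal 64.
C: fails at (3, 5) — LHS = 64, RHS = 34.

Answer: B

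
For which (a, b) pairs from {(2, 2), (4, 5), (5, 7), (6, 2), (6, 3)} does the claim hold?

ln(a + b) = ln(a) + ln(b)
(2, 2)

Testing each pair:
(2, 2): LHS = ln(4) ≈ 1.386, RHS = 2·ln(2) ≈ 1.386 → holds
(4, 5): LHS = ln(9) ≈ 2.197, RHS = ln(4) + ln(5) ≈ 2.996 → fails
(5, 7): LHS = ln(12) ≈ 2.485, RHS = ln(5) + ln(7) ≈ 3.555 → fails
(6, 2): LHS = ln(8) ≈ 2.079, RHS = ln(2) + ln(6) ≈ 2.485 → fails
(6, 3): LHS = ln(9) ≈ 2.197, RHS = ln(3) + ln(6) ≈ 2.89 → fails

1 of 5 pairs satisfies the claim.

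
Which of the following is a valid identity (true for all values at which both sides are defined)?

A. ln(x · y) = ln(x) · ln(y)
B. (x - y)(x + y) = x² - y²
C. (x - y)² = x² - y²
B

A: fails at (2, 4) — LHS = ln(8) ≈ 2.079, RHS = ln(2)·ln(4) ≈ 0.9609.
B: holds — e.g. at (2, 2), both sides equal 0.
C: fails at (2, 5) — LHS = 9, RHS = -21.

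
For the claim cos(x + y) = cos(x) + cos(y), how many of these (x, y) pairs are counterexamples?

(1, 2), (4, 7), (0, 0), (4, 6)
4

Testing each pair:
(1, 2): LHS = cos(3) ≈ -0.99, RHS = cos(2) + cos(1) ≈ 0.1242 → counterexample
(4, 7): LHS = cos(11) ≈ 0.004426, RHS = cos(4) + cos(7) ≈ 0.1003 → counterexample
(0, 0): LHS = 1, RHS = 2 → counterexample
(4, 6): LHS = cos(10) ≈ -0.8391, RHS = cos(4) + cos(6) ≈ 0.3065 → counterexample

That makes 4 counterexamples.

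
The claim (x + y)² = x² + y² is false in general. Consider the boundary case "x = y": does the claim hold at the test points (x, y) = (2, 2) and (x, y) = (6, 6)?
At (2, 2): LHS = 16 ≠ RHS = 8
At (6, 6): LHS = 144 ≠ RHS = 72

Answer: No, fails at both test points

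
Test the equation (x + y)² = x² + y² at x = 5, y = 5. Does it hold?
Fails

Substituting x = 5, y = 5:

LHS = (5 + 5)² = 100
RHS = 5² + 5² = 50

LHS ≠ RHS, so the equation does not hold at this point.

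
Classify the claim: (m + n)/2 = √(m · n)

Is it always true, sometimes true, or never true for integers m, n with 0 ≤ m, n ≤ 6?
Sometimes true

It holds at (m, n) = (0, 0) (both sides equal 0), but fails at (m, n) = (4, 0) (LHS = 2, RHS = 0).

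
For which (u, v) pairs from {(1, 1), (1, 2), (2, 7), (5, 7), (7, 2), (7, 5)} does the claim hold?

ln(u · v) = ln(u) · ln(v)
(1, 1)

Testing each pair:
(1, 1): LHS = 0, RHS = 0 → holds
(1, 2): LHS = ln(2) ≈ 0.6931, RHS = 0 → fails
(2, 7): LHS = ln(14) ≈ 2.639, RHS = ln(2)·ln(7) ≈ 1.349 → fails
(5, 7): LHS = ln(35) ≈ 3.555, RHS = ln(5)·ln(7) ≈ 3.132 → fails
(7, 2): LHS = ln(14) ≈ 2.639, RHS = ln(2)·ln(7) ≈ 1.349 → fails
(7, 5): LHS = ln(35) ≈ 3.555, RHS = ln(5)·ln(7) ≈ 3.132 → fails

1 of 6 pairs satisfies the claim.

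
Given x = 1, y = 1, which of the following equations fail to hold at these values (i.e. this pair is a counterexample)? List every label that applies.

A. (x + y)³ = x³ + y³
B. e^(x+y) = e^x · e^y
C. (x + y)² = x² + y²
Evaluating each claim at the given values:
A. LHS = 8, RHS = 2 → fails here (LHS ≠ RHS)
B. LHS = e^2 ≈ 7.389, RHS = e^2 ≈ 7.389 → holds here (LHS = RHS)
C. LHS = 4, RHS = 2 → fails here (LHS ≠ RHS)

Answer: A, C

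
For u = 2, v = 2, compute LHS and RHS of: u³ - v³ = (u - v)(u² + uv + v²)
LHS = 2³ - 2³ = 0
RHS = (2 - 2)(2² + 2·2 + 2²) = 0

LHS = RHS: the two sides agree.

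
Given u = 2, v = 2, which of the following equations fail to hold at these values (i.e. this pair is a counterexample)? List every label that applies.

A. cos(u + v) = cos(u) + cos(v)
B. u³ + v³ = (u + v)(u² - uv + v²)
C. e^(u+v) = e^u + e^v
Evaluating each claim at the given values:
A. LHS = cos(4) ≈ -0.6536, RHS = 2·cos(2) ≈ -0.8323 → fails here (LHS ≠ RHS)
B. LHS = 16, RHS = 16 → holds here (LHS = RHS)
C. LHS = e^4 ≈ 54.6, RHS = 2·e^2 ≈ 14.78 → fails here (LHS ≠ RHS)

Answer: A, C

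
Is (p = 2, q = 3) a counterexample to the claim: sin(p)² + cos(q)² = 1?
Substituting p = 2, q = 3:
LHS = sin(2)² + cos(3)² ≈ 1.807
RHS = 1

Since LHS ≠ RHS, this pair disproves the claim.

Answer: Yes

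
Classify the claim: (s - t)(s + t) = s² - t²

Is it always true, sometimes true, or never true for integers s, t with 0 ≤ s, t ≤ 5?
Always true

The identity holds for every pair in the range. For instance at (s, t) = (0, 0): both sides equal 0.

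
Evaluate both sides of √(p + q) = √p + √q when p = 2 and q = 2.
LHS = √(2 + 2) = 2
RHS = √2 + √2 = 2·√(2) ≈ 2.828

LHS ≠ RHS (they differ by about 0.8284), so the equation does not hold here.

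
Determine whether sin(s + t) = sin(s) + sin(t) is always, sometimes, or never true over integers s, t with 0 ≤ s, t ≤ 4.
Sometimes true

It holds at (s, t) = (1, 0) (both sides equal sin(1) ≈ 0.8415), but fails at (s, t) = (2, 4) (LHS = sin(6) ≈ -0.2794, RHS = sin(4) + sin(2) ≈ 0.1525).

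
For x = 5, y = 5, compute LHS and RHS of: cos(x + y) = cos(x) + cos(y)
LHS = cos(5 + 5) = cos(10) ≈ -0.8391
RHS = cos(5) + cos(5) = 2·cos(5) ≈ 0.5673

LHS ≠ RHS (they differ by about 1.406), so the equation does not hold here.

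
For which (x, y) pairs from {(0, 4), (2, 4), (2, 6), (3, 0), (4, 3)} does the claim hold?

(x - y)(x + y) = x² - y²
Testing each pair:
(0, 4): LHS = -16, RHS = -16 → holds
(2, 4): LHS = -12, RHS = -12 → holds
(2, 6): LHS = -32, RHS = -32 → holds
(3, 0): LHS = 9, RHS = 9 → holds
(4, 3): LHS = 7, RHS = 7 → holds

Every pair satisfies the claim.

Answer: All pairs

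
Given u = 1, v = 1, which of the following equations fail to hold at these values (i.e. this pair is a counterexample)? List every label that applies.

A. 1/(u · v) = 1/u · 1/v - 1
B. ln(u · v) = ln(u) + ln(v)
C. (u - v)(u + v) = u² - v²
A

Evaluating each claim at the given values:
A. LHS = 1, RHS = 0 → fails here (LHS ≠ RHS)
B. LHS = 0, RHS = 0 → holds here (LHS = RHS)
C. LHS = 0, RHS = 0 → holds here (LHS = RHS)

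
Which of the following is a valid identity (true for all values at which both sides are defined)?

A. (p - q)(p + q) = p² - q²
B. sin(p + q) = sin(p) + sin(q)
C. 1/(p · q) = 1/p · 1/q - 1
A

A: holds — e.g. at (1, 5), both sides equal -24.
B: fails at (4, 5) — LHS = sin(9) ≈ 0.4121, RHS = sin(5) + sin(4) ≈ -1.716.
C: fails at (1, 4) — LHS = 1/4, RHS = -3/4.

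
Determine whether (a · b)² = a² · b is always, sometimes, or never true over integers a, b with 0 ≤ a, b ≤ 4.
It holds at (a, b) = (1, 1) (both sides equal 1), but fails at (a, b) = (4, 3) (LHS = 144, RHS = 48).

Answer: Sometimes true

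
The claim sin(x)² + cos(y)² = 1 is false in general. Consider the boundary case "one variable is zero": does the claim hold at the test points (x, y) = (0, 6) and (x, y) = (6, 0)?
No, fails at both test points

At (0, 6): LHS = cos(6)² ≈ 0.9219 ≠ RHS = 1
At (6, 0): LHS = sin(6)² + 1 ≈ 1.078 ≠ RHS = 1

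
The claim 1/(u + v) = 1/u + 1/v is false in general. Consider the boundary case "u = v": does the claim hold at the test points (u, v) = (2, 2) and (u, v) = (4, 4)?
At (2, 2): LHS = 1/4 ≠ RHS = 1
At (4, 4): LHS = 1/8 ≠ RHS = 1/2

Answer: No, fails at both test points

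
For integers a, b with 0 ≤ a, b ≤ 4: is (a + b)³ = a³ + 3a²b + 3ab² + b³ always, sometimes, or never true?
The identity holds for every pair in the range. For instance at (a, b) = (4, 3): both sides equal 343.

Answer: Always true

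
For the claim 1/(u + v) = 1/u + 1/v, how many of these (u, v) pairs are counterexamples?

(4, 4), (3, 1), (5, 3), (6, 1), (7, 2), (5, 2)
Testing each pair:
(4, 4): LHS = 1/8, RHS = 1/2 → counterexample
(3, 1): LHS = 1/4, RHS = 4/3 → counterexample
(5, 3): LHS = 1/8, RHS = 8/15 → counterexample
(6, 1): LHS = 1/7, RHS = 7/6 → counterexample
(7, 2): LHS = 1/9, RHS = 9/14 → counterexample
(5, 2): LHS = 1/7, RHS = 7/10 → counterexample

That makes 6 counterexamples.

Answer: 6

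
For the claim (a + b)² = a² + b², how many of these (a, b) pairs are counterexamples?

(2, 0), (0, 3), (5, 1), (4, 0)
1

Testing each pair:
(2, 0): LHS = 4, RHS = 4 → satisfies claim
(0, 3): LHS = 9, RHS = 9 → satisfies claim
(5, 1): LHS = 36, RHS = 26 → counterexample
(4, 0): LHS = 16, RHS = 16 → satisfies claim

That makes 1 counterexample.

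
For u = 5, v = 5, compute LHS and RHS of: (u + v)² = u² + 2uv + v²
LHS = (5 + 5)² = 100
RHS = 5² + 2·5·5 + 5² = 100

LHS = RHS: the two sides agree.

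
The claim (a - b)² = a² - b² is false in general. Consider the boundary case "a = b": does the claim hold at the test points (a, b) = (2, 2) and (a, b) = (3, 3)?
Yes, holds at both test points

At (2, 2): LHS = 0, RHS = 0 → equal
At (3, 3): LHS = 0, RHS = 0 → equal

So the claim does hold at both of these boundary points, even though it is not an identity.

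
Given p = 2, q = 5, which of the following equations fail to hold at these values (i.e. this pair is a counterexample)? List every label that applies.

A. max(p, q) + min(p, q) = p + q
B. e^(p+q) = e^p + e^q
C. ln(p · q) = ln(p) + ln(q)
Evaluating each claim at the given values:
A. LHS = 7, RHS = 7 → holds here (LHS = RHS)
B. LHS = e^7 ≈ 1097, RHS = e^2 + e^5 ≈ 155.8 → fails here (LHS ≠ RHS)
C. LHS = ln(10) ≈ 2.303, RHS = ln(2) + ln(5) ≈ 2.303 → holds here (LHS = RHS)

Answer: B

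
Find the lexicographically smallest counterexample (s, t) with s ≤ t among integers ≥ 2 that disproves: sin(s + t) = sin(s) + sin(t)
Substituting (2, 2) into the claim:
LHS = sin(2 + 2) = sin(4) ≈ -0.7568
RHS = sin(2) + sin(2) = 2·sin(2) ≈ 1.819

Since LHS ≠ RHS, this pair disproves the claim, and no lexicographically smaller pair (s ≤ t, integers ≥ 2) does.

For instance (3, 8) is also a counterexample (LHS = sin(11) ≈ -1, RHS = sin(3) + sin(8) ≈ 1.13), but it's lexicographically larger.

Answer: (s, t) = (2, 2)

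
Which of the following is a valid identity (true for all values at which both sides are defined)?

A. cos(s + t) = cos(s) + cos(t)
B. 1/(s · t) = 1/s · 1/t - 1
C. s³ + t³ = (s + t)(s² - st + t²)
A: fails at (2, 3) — LHS = cos(5) ≈ 0.2837, RHS = cos(3) + cos(2) ≈ -1.406.
B: fails at (2, 7) — LHS = 1/14, RHS = -13/14.
C: holds — e.g. at (4, 4), both sides equal 128.

Answer: C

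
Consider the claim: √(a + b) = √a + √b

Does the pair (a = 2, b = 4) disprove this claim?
Yes

Substituting a = 2, b = 4:
LHS = √(2 + 4) = √(6) ≈ 2.449
RHS = √2 + √4 = √(2) + 2 ≈ 3.414

Since LHS ≠ RHS, this pair disproves the claim.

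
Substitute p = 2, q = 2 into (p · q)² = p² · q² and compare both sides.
LHS = (2 · 2)² = 16
RHS = 2² · 2² = 16

LHS = RHS: the two sides agree.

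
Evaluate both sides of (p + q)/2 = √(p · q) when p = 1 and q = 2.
LHS = (1 + 2)/2 = 3/2
RHS = √(1 · 2) = √(2) ≈ 1.414

LHS ≠ RHS (they differ by about 0.08579), so the equation does not hold here.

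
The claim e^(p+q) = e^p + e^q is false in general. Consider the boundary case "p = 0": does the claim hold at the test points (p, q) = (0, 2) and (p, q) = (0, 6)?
At (0, 2): LHS = e^2 ≈ 7.389 ≠ RHS = 1 + e^2 ≈ 8.389
At (0, 6): LHS = e^6 ≈ 403.4 ≠ RHS = 1 + e^6 ≈ 404.4

Answer: No, fails at both test points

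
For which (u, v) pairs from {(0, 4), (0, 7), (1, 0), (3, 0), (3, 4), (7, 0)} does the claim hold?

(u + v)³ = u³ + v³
Testing each pair:
(0, 4): LHS = 64, RHS = 64 → holds
(0, 7): LHS = 343, RHS = 343 → holds
(1, 0): LHS = 1, RHS = 1 → holds
(3, 0): LHS = 27, RHS = 27 → holds
(3, 4): LHS = 343, RHS = 91 → fails
(7, 0): LHS = 343, RHS = 343 → holds

5 of 6 pairs satisfy the claim.

Answer: (0, 4), (0, 7), (1, 0), (3, 0), (7, 0)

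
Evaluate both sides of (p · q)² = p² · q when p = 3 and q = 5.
LHS = (3 · 5)² = 225
RHS = 3² · 5 = 45

LHS ≠ RHS, so the equation does not hold here.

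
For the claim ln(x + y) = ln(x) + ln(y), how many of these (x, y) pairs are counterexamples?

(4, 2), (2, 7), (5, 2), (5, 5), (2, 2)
4

Testing each pair:
(4, 2): LHS = ln(6) ≈ 1.792, RHS = ln(2) + ln(4) ≈ 2.079 → counterexample
(2, 7): LHS = ln(9) ≈ 2.197, RHS = ln(2) + ln(7) ≈ 2.639 → counterexample
(5, 2): LHS = ln(7) ≈ 1.946, RHS = ln(2) + ln(5) ≈ 2.303 → counterexample
(5, 5): LHS = ln(10) ≈ 2.303, RHS = 2·ln(5) ≈ 3.219 → counterexample
(2, 2): LHS = ln(4) ≈ 1.386, RHS = 2·ln(2) ≈ 1.386 → satisfies claim

That makes 4 counterexamples.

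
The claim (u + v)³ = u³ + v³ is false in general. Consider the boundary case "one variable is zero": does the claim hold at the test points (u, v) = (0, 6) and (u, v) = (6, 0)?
At (0, 6): LHS = 216, RHS = 216 → equal
At (6, 0): LHS = 216, RHS = 216 → equal

So the claim does hold at both of these boundary points, even though it is not an identity.

Answer: Yes, holds at both test points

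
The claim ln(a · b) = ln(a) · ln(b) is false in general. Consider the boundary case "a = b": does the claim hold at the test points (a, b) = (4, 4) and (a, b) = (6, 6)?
No, fails at both test points

At (4, 4): LHS = ln(16) ≈ 2.773 ≠ RHS = ln(4)² ≈ 1.922
At (6, 6): LHS = ln(36) ≈ 3.584 ≠ RHS = ln(6)² ≈ 3.21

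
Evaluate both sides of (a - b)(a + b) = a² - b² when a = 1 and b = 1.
LHS = (1 - 1)(1 + 1) = 0
RHS = 1² - 1² = 0

LHS = RHS: the two sides agree.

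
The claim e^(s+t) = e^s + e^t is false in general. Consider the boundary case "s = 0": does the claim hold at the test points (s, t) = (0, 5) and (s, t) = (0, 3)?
No, fails at both test points

At (0, 5): LHS = e^5 ≈ 148.4 ≠ RHS = 1 + e^5 ≈ 149.4
At (0, 3): LHS = e^3 ≈ 20.09 ≠ RHS = 1 + e^3 ≈ 21.09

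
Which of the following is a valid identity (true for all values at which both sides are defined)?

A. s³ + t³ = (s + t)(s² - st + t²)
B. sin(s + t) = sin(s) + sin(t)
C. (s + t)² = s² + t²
A: holds — e.g. at (0, 1), both sides equal 1.
B: fails at (2, 2) — LHS = sin(4) ≈ -0.7568, RHS = 2·sin(2) ≈ 1.819.
C: fails at (2, 5) — LHS = 49, RHS = 29.

Answer: A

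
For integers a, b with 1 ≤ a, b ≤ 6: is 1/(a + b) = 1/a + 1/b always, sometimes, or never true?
The claim fails for every pair in the range. For instance at (a, b) = (4, 3): LHS = 1/7, RHS = 7/12.

Answer: Never true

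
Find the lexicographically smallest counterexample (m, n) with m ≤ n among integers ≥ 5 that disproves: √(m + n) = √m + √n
Substituting (5, 5) into the claim:
LHS = √(5 + 5) = √(10) ≈ 3.162
RHS = √5 + √5 = 2·√(5) ≈ 4.472

Since LHS ≠ RHS, this pair disproves the claim, and no lexicographically smaller pair (m ≤ n, integers ≥ 5) does.

For instance (5, 9) is also a counterexample (LHS = √(14) ≈ 3.742, RHS = √(5) + 3 ≈ 5.236), but it's lexicographically larger.

Answer: (m, n) = (5, 5)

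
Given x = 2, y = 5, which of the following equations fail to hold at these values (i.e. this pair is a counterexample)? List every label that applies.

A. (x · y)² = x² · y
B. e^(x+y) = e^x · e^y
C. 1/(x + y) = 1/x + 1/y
Evaluating each claim at the given values:
A. LHS = 100, RHS = 20 → fails here (LHS ≠ RHS)
B. LHS = e^7 ≈ 1097, RHS = e^7 ≈ 1097 → holds here (LHS = RHS)
C. LHS = 1/7, RHS = 7/10 → fails here (LHS ≠ RHS)

Answer: A, C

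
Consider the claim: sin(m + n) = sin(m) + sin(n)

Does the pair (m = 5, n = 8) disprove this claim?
Substituting m = 5, n = 8:
LHS = sin(5 + 8) = sin(13) ≈ 0.4202
RHS = sin(5) + sin(8) ≈ 0.03043

Since LHS ≠ RHS, this pair disproves the claim.

Answer: Yes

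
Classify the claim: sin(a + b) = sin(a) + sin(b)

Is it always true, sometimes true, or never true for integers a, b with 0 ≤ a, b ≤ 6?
Sometimes true

It holds at (a, b) = (5, 0) (both sides equal sin(5) ≈ -0.9589), but fails at (a, b) = (3, 5) (LHS = sin(8) ≈ 0.9894, RHS = sin(5) + sin(3) ≈ -0.8178).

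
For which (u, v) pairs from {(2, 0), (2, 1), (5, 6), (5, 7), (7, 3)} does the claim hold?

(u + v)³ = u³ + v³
(2, 0)

Testing each pair:
(2, 0): LHS = 8, RHS = 8 → holds
(2, 1): LHS = 27, RHS = 9 → fails
(5, 6): LHS = 1331, RHS = 341 → fails
(5, 7): LHS = 1728, RHS = 468 → fails
(7, 3): LHS = 1000, RHS = 370 → fails

1 of 5 pairs satisfies the claim.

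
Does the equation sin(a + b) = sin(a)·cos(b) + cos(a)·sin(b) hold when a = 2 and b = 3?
Substituting a = 2, b = 3:

LHS = sin(2 + 3) = sin(5) ≈ -0.9589
RHS = sin(2)·cos(3) + cos(2)·sin(3) = sin(2)·cos(3) + sin(3)·cos(2) ≈ -0.9589

LHS = RHS, so the equation holds at this point.

Answer: Holds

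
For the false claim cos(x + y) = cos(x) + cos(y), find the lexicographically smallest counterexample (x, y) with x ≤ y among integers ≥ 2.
Substituting (2, 2) into the claim:
LHS = cos(2 + 2) = cos(4) ≈ -0.6536
RHS = cos(2) + cos(2) = 2·cos(2) ≈ -0.8323

Since LHS ≠ RHS, this pair disproves the claim, and no lexicographically smaller pair (x ≤ y, integers ≥ 2) does.

For instance (2, 9) is also a counterexample (LHS = cos(11) ≈ 0.004426, RHS = cos(9) + cos(2) ≈ -1.327), but it's lexicographically larger.

Answer: (x, y) = (2, 2)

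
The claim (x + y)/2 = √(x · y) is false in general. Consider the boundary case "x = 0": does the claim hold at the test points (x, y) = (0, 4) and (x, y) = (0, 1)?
At (0, 4): LHS = 2 ≠ RHS = 0
At (0, 1): LHS = 1/2 ≠ RHS = 0

Answer: No, fails at both test points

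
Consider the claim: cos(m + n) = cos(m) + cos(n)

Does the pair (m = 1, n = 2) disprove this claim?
Substituting m = 1, n = 2:
LHS = cos(1 + 2) = cos(3) ≈ -0.99
RHS = cos(1) + cos(2) ≈ 0.1242

Since LHS ≠ RHS, this pair disproves the claim.

Answer: Yes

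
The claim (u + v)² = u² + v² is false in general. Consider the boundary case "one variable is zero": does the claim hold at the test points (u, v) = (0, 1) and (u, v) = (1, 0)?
At (0, 1): LHS = 1, RHS = 1 → equal
At (1, 0): LHS = 1, RHS = 1 → equal

So the claim does hold at both of these boundary points, even though it is not an identity.

Answer: Yes, holds at both test points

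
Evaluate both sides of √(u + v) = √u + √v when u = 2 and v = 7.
LHS = √(2 + 7) = 3
RHS = √2 + √7 = √(2) + √(7) ≈ 4.06

LHS ≠ RHS (they differ by about 1.06), so the equation does not hold here.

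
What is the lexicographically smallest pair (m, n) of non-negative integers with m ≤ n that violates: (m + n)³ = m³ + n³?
(m, n) = (1, 1)

Substituting (1, 1) into the claim:
LHS = (1 + 1)³ = 8
RHS = 1³ + 1³ = 2

Since LHS ≠ RHS, this pair disproves the claim, and no lexicographically smaller pair (m ≤ n, non-negative integers) does.

For instance (2, 5) is also a counterexample (LHS = 343, RHS = 133), but it's lexicographically larger.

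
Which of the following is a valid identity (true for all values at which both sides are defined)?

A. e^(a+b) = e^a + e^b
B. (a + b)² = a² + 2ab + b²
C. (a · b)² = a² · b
B

A: fails at (2, 7) — LHS = e^9 ≈ 8103, RHS = e^2 + e^7 ≈ 1104.
B: holds — e.g. at (2, 4), both sides equal 36.
C: fails at (1, 3) — LHS = 9, RHS = 3.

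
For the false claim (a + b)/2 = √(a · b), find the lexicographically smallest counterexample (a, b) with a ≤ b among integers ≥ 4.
Substituting (4, 5) into the claim:
LHS = (4 + 5)/2 = 9/2
RHS = √(4 · 5) = 2·√(5) ≈ 4.472

Since LHS ≠ RHS, this pair disproves the claim, and no lexicographically smaller pair (a ≤ b, integers ≥ 4) does.

For instance (4, 9) is also a counterexample (LHS = 13/2, RHS = 6), but it's lexicographically larger.

Answer: (a, b) = (4, 5)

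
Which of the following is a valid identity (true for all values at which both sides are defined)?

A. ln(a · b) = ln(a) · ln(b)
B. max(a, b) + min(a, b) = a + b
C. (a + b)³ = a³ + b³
A: fails at (2, 3) — LHS = ln(6) ≈ 1.792, RHS = ln(2)·ln(3) ≈ 0.7615.
B: holds — e.g. at (1, 2), both sides equal 3.
C: fails at (4, 6) — LHS = 1000, RHS = 280.

Answer: B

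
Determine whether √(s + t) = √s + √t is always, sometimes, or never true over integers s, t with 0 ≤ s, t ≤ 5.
It holds at (s, t) = (4, 0) (both sides equal 2), but fails at (s, t) = (5, 3) (LHS = 2·√(2) ≈ 2.828, RHS = √(3) + √(5) ≈ 3.968).

Answer: Sometimes true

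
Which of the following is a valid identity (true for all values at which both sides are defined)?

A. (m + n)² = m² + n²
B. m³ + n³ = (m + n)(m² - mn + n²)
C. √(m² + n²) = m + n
B

A: fails at (4, 4) — LHS = 64, RHS = 32.
B: holds — e.g. at (3, 7), both sides equal 370.
C: fails at (3, 4) — LHS = 5, RHS = 7.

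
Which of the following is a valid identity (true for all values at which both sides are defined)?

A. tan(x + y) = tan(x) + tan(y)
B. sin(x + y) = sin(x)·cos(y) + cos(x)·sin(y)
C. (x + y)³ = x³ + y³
B

A: fails at (1, 4) — LHS = tan(5) ≈ -3.381, RHS = tan(4) + tan(1) ≈ 2.715.
B: holds — e.g. at (2, 3), both sides equal sin(5) ≈ -0.9589.
C: fails at (6, 7) — LHS = 2197, RHS = 559.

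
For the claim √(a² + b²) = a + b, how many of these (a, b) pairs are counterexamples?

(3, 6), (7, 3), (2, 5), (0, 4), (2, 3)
4

Testing each pair:
(3, 6): LHS = 3·√(5) ≈ 6.708, RHS = 9 → counterexample
(7, 3): LHS = √(58) ≈ 7.616, RHS = 10 → counterexample
(2, 5): LHS = √(29) ≈ 5.385, RHS = 7 → counterexample
(0, 4): LHS = 4, RHS = 4 → satisfies claim
(2, 3): LHS = √(13) ≈ 3.606, RHS = 5 → counterexample

That makes 4 counterexamples.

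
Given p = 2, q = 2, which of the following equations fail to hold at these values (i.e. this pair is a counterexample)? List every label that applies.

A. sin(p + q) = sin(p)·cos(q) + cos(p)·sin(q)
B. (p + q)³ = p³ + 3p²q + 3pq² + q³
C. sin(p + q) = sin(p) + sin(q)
C

Evaluating each claim at the given values:
A. LHS = sin(4) ≈ -0.7568, RHS = 2·sin(2)·cos(2) ≈ -0.7568 → holds here (LHS = RHS)
B. LHS = 64, RHS = 64 → holds here (LHS = RHS)
C. LHS = sin(4) ≈ -0.7568, RHS = 2·sin(2) ≈ 1.819 → fails here (LHS ≠ RHS)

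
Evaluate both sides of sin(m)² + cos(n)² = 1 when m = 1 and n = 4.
LHS = sin(1)² + cos(4)² ≈ 1.135
RHS = 1

LHS ≠ RHS (they differ by about 0.1353), so the equation does not hold here.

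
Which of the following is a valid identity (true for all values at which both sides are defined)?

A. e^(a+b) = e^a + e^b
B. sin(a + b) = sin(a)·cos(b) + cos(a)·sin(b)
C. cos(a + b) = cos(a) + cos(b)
A: fails at (4, 6) — LHS = e^10 ≈ 22026.5, RHS = e^4 + e^6 ≈ 458.
B: holds — e.g. at (3, 7), both sides equal sin(10) ≈ -0.544.
C: fails at (2, 7) — LHS = cos(9) ≈ -0.9111, RHS = cos(2) + cos(7) ≈ 0.3378.

Answer: B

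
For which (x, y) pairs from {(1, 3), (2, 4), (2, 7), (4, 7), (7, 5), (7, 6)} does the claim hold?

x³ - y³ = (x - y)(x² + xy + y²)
Testing each pair:
(1, 3): LHS = -26, RHS = -26 → holds
(2, 4): LHS = -56, RHS = -56 → holds
(2, 7): LHS = -335, RHS = -335 → holds
(4, 7): LHS = -279, RHS = -279 → holds
(7, 5): LHS = 218, RHS = 218 → holds
(7, 6): LHS = 127, RHS = 127 → holds

Every pair satisfies the claim.

Answer: All pairs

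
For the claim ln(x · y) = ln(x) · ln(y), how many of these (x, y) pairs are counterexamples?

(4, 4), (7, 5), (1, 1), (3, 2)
Testing each pair:
(4, 4): LHS = ln(16) ≈ 2.773, RHS = ln(4)² ≈ 1.922 → counterexample
(7, 5): LHS = ln(35) ≈ 3.555, RHS = ln(5)·ln(7) ≈ 3.132 → counterexample
(1, 1): LHS = 0, RHS = 0 → satisfies claim
(3, 2): LHS = ln(6) ≈ 1.792, RHS = ln(2)·ln(3) ≈ 0.7615 → counterexample

That makes 3 counterexamples.

Answer: 3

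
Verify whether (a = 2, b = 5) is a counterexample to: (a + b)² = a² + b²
Yes

Substituting a = 2, b = 5:
LHS = (2 + 5)² = 49
RHS = 2² + 5² = 29

Since LHS ≠ RHS, this pair disproves the claim.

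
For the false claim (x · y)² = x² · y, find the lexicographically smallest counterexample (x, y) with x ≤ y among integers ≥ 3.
(x, y) = (3, 3)

Substituting (3, 3) into the claim:
LHS = (3 · 3)² = 81
RHS = 3² · 3 = 27

Since LHS ≠ RHS, this pair disproves the claim, and no lexicographically smaller pair (x ≤ y, integers ≥ 3) does.

For instance (6, 9) is also a counterexample (LHS = 2916, RHS = 324), but it's lexicographically larger.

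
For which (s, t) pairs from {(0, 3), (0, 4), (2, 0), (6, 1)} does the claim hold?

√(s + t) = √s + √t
Testing each pair:
(0, 3): LHS = √(3) ≈ 1.732, RHS = √(3) ≈ 1.732 → holds
(0, 4): LHS = 2, RHS = 2 → holds
(2, 0): LHS = √(2) ≈ 1.414, RHS = √(2) ≈ 1.414 → holds
(6, 1): LHS = √(7) ≈ 2.646, RHS = 1 + √(6) ≈ 3.449 → fails

3 of 4 pairs satisfy the claim.

Answer: (0, 3), (0, 4), (2, 0)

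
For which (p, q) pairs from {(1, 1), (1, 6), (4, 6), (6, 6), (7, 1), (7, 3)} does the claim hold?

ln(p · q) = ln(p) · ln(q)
(1, 1)

Testing each pair:
(1, 1): LHS = 0, RHS = 0 → holds
(1, 6): LHS = ln(6) ≈ 1.792, RHS = 0 → fails
(4, 6): LHS = ln(24) ≈ 3.178, RHS = ln(4)·ln(6) ≈ 2.484 → fails
(6, 6): LHS = ln(36) ≈ 3.584, RHS = ln(6)² ≈ 3.21 → fails
(7, 1): LHS = ln(7) ≈ 1.946, RHS = 0 → fails
(7, 3): LHS = ln(21) ≈ 3.045, RHS = ln(3)·ln(7) ≈ 2.138 → fails

1 of 6 pairs satisfies the claim.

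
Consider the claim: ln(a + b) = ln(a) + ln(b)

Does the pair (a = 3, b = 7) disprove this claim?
Yes

Substituting a = 3, b = 7:
LHS = ln(3 + 7) = ln(10) ≈ 2.303
RHS = ln(3) + ln(7) ≈ 3.045

Since LHS ≠ RHS, this pair disproves the claim.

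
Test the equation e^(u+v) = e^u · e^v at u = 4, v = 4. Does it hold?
Substituting u = 4, v = 4:

LHS = e^(4+4) = e^8 ≈ 2981
RHS = e^4 · e^4 = e^8 ≈ 2981

LHS = RHS, so the equation holds at this point.

Answer: Holds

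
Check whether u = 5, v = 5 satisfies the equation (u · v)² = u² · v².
Holds

Substituting u = 5, v = 5:

LHS = (5 · 5)² = 625
RHS = 5² · 5² = 625

LHS = RHS, so the equation holds at this point.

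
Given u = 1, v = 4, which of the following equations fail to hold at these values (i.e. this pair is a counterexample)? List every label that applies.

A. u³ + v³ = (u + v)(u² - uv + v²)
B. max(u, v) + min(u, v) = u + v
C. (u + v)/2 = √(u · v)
Evaluating each claim at the given values:
A. LHS = 65, RHS = 65 → holds here (LHS = RHS)
B. LHS = 5, RHS = 5 → holds here (LHS = RHS)
C. LHS = 5/2, RHS = 2 → fails here (LHS ≠ RHS)

Answer: C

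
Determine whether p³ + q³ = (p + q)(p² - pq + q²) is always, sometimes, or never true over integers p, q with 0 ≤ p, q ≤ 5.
The identity holds for every pair in the range. For instance at (p, q) = (1, 3): both sides equal 28.

Answer: Always true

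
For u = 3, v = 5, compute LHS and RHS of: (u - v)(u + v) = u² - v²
LHS = (3 - 5)(3 + 5) = -16
RHS = 3² - 5² = -16

LHS = RHS: the two sides agree.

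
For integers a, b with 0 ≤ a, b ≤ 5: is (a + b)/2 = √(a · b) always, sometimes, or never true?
It holds at (a, b) = (0, 0) (both sides equal 0), but fails at (a, b) = (1, 2) (LHS = 3/2, RHS = √(2) ≈ 1.414).

Answer: Sometimes true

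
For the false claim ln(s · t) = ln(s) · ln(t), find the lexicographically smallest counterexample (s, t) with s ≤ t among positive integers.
(s, t) = (1, 2)

At (1, 1): both sides equal 0, so it holds there.

Substituting (1, 2) into the claim:
LHS = ln(1 · 2) = ln(2) ≈ 0.6931
RHS = ln(1) · ln(2) = 0

Since LHS ≠ RHS, this pair disproves the claim, and no lexicographically smaller pair (s ≤ t, positive integers) does.

For instance (1, 3) is also a counterexample (LHS = ln(3) ≈ 1.099, RHS = 0), but it's lexicographically larger.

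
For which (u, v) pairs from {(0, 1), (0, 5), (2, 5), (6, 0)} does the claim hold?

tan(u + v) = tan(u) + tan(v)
(0, 1), (0, 5), (6, 0)

Testing each pair:
(0, 1): LHS = tan(1) ≈ 1.557, RHS = tan(1) ≈ 1.557 → holds
(0, 5): LHS = tan(5) ≈ -3.381, RHS = tan(5) ≈ -3.381 → holds
(2, 5): LHS = tan(7) ≈ 0.8714, RHS = tan(5) + tan(2) ≈ -5.566 → fails
(6, 0): LHS = tan(6) ≈ -0.291, RHS = tan(6) ≈ -0.291 → holds

3 of 4 pairs satisfy the claim.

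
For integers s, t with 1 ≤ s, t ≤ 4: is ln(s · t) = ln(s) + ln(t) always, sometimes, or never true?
Always true

The identity holds for every pair in the range. For instance at (s, t) = (1, 2): both sides equal ln(2) ≈ 0.6931.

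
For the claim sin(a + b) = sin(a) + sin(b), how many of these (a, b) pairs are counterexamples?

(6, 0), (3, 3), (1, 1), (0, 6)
Testing each pair:
(6, 0): LHS = sin(6) ≈ -0.2794, RHS = sin(6) ≈ -0.2794 → satisfies claim
(3, 3): LHS = sin(6) ≈ -0.2794, RHS = 2·sin(3) ≈ 0.2822 → counterexample
(1, 1): LHS = sin(2) ≈ 0.9093, RHS = 2·sin(1) ≈ 1.683 → counterexample
(0, 6): LHS = sin(6) ≈ -0.2794, RHS = sin(6) ≈ -0.2794 → satisfies claim

That makes 2 counterexamples.

Answer: 2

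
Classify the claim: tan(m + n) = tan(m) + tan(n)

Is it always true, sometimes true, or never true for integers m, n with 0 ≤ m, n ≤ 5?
Sometimes true

It holds at (m, n) = (0, 5) (both sides equal tan(5) ≈ -3.381), but fails at (m, n) = (2, 4) (LHS = tan(6) ≈ -0.291, RHS = tan(2) + tan(4) ≈ -1.027).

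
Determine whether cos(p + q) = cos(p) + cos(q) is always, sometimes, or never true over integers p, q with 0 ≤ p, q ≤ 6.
Never true

The claim fails for every pair in the range. For instance at (p, q) = (4, 4): LHS = cos(8) ≈ -0.1455, RHS = 2·cos(4) ≈ -1.307.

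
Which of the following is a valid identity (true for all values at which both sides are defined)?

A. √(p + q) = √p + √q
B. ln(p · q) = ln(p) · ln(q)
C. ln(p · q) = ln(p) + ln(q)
A: fails at (2, 2) — LHS = 2, RHS = 2·√(2) ≈ 2.828.
B: fails at (5, 5) — LHS = ln(25) ≈ 3.219, RHS = ln(5)² ≈ 2.59.
C: holds — e.g. at (5, 8), both sides equal ln(40) ≈ 3.689.

Answer: C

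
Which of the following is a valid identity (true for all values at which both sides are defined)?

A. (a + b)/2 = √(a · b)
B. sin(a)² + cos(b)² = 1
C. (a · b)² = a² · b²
A: fails at (3, 5) — LHS = 4, RHS = √(15) ≈ 3.873.
B: fails at (3, 7) — LHS = sin(3)² + cos(7)² ≈ 0.5883, RHS = 1.
C: holds — e.g. at (4, 4), both sides equal 256.

Answer: C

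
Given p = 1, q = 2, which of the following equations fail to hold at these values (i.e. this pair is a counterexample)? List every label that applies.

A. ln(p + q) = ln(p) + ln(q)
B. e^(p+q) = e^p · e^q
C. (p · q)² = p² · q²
Evaluating each claim at the given values:
A. LHS = ln(3) ≈ 1.099, RHS = ln(2) ≈ 0.6931 → fails here (LHS ≠ RHS)
B. LHS = e^3 ≈ 20.09, RHS = e^3 ≈ 20.09 → holds here (LHS = RHS)
C. LHS = 4, RHS = 4 → holds here (LHS = RHS)

Answer: A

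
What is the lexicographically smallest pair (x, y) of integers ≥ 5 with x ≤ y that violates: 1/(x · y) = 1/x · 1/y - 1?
Substituting (5, 5) into the claim:
LHS = 1/(5 · 5) = 1/25
RHS = 1/5 · 1/5 - 1 = -24/25

Since LHS ≠ RHS, this pair disproves the claim, and no lexicographically smaller pair (x ≤ y, integers ≥ 5) does.

For instance (6, 8) is also a counterexample (LHS = 1/48, RHS = -47/48), but it's lexicographically larger.

Answer: (x, y) = (5, 5)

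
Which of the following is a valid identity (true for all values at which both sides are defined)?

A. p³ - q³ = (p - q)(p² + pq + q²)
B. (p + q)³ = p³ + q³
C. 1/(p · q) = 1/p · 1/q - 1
A

A: holds — e.g. at (2, 5), both sides equal -117.
B: fails at (2, 7) — LHS = 729, RHS = 351.
C: fails at (2, 4) — LHS = 1/8, RHS = -7/8.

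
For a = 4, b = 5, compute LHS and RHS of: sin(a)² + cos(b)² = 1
LHS = sin(4)² + cos(5)² ≈ 0.6532
RHS = 1

LHS ≠ RHS (they differ by about 0.3468), so the equation does not hold here.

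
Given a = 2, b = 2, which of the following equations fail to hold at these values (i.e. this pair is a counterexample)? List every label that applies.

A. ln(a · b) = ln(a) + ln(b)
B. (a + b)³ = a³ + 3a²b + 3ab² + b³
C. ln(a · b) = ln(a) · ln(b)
Evaluating each claim at the given values:
A. LHS = ln(4) ≈ 1.386, RHS = 2·ln(2) ≈ 1.386 → holds here (LHS = RHS)
B. LHS = 64, RHS = 64 → holds here (LHS = RHS)
C. LHS = ln(4) ≈ 1.386, RHS = ln(2)² ≈ 0.4805 → fails here (LHS ≠ RHS)

Answer: C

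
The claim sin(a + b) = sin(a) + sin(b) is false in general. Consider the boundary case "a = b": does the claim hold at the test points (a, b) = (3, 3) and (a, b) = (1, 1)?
No, fails at both test points

At (3, 3): LHS = sin(6) ≈ -0.2794 ≠ RHS = 2·sin(3) ≈ 0.2822
At (1, 1): LHS = sin(2) ≈ 0.9093 ≠ RHS = 2·sin(1) ≈ 1.683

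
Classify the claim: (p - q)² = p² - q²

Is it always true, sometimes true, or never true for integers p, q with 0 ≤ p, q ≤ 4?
Sometimes true

It holds at (p, q) = (3, 0) (both sides equal 9), but fails at (p, q) = (3, 2) (LHS = 1, RHS = 5).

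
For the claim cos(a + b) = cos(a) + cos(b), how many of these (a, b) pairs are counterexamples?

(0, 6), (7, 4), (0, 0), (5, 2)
4

Testing each pair:
(0, 6): LHS = cos(6) ≈ 0.9602, RHS = cos(6) + 1 ≈ 1.96 → counterexample
(7, 4): LHS = cos(11) ≈ 0.004426, RHS = cos(4) + cos(7) ≈ 0.1003 → counterexample
(0, 0): LHS = 1, RHS = 2 → counterexample
(5, 2): LHS = cos(7) ≈ 0.7539, RHS = cos(2) + cos(5) ≈ -0.1325 → counterexample

That makes 4 counterexamples.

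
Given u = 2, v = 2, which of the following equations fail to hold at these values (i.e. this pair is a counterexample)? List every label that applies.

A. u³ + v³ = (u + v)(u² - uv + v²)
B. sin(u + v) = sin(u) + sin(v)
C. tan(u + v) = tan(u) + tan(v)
B, C

Evaluating each claim at the given values:
A. LHS = 16, RHS = 16 → holds here (LHS = RHS)
B. LHS = sin(4) ≈ -0.7568, RHS = 2·sin(2) ≈ 1.819 → fails here (LHS ≠ RHS)
C. LHS = tan(4) ≈ 1.158, RHS = 2·tan(2) ≈ -4.37 → fails here (LHS ≠ RHS)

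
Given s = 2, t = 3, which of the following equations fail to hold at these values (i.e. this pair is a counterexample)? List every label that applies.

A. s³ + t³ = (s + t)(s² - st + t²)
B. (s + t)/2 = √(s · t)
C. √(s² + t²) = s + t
B, C

Evaluating each claim at the given values:
A. LHS = 35, RHS = 35 → holds here (LHS = RHS)
B. LHS = 5/2, RHS = √(6) ≈ 2.449 → fails here (LHS ≠ RHS)
C. LHS = √(13) ≈ 3.606, RHS = 5 → fails here (LHS ≠ RHS)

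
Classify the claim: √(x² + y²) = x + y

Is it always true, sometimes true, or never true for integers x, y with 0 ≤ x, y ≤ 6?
Sometimes true

It holds at (x, y) = (0, 6) (both sides equal 6), but fails at (x, y) = (4, 2) (LHS = 2·√(5) ≈ 4.472, RHS = 6).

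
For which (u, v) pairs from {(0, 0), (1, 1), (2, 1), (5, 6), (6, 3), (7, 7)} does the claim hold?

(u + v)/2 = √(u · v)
(0, 0), (1, 1), (7, 7)

Testing each pair:
(0, 0): LHS = 0, RHS = 0 → holds
(1, 1): LHS = 1, RHS = 1 → holds
(2, 1): LHS = 3/2, RHS = √(2) ≈ 1.414 → fails
(5, 6): LHS = 11/2, RHS = √(30) ≈ 5.477 → fails
(6, 3): LHS = 9/2, RHS = 3·√(2) ≈ 4.243 → fails
(7, 7): LHS = 7, RHS = 7 → holds

3 of 6 pairs satisfy the claim.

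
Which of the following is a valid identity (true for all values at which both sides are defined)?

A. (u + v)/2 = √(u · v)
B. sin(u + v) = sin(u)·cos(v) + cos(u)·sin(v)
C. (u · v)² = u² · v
B

A: fails at (2, 5) — LHS = 7/2, RHS = √(10) ≈ 3.162.
B: holds — e.g. at (0, 1), both sides equal sin(1) ≈ 0.8415.
C: fails at (6, 7) — LHS = 1764, RHS = 252.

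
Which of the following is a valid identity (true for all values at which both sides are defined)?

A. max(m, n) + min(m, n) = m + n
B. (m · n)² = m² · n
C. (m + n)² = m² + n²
A: holds — e.g. at (1, 3), both sides equal 4.
B: fails at (2, 4) — LHS = 64, RHS = 16.
C: fails at (3, 4) — LHS = 49, RHS = 25.

Answer: A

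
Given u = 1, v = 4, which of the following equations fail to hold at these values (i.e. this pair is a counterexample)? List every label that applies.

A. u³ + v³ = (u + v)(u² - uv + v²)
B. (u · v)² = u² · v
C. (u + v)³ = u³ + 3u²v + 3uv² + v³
Evaluating each claim at the given values:
A. LHS = 65, RHS = 65 → holds here (LHS = RHS)
B. LHS = 16, RHS = 4 → fails here (LHS ≠ RHS)
C. LHS = 125, RHS = 125 → holds here (LHS = RHS)

Answer: B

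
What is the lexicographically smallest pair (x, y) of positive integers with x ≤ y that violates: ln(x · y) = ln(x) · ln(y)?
(x, y) = (1, 2)

Substituting (1, 2) into the claim:
LHS = ln(1 · 2) = ln(2) ≈ 0.6931
RHS = ln(1) · ln(2) = 0

Since LHS ≠ RHS, this pair disproves the claim, and no lexicographically smaller pair (x ≤ y, positive integers) does.

For instance (3, 4) is also a counterexample (LHS = ln(12) ≈ 2.485, RHS = ln(3)·ln(4) ≈ 1.523), but it's lexicographically larger.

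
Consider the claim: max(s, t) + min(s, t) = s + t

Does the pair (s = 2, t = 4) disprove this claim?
Substituting s = 2, t = 4:
LHS = max(2, 4) + min(2, 4) = 6
RHS = 2 + 4 = 6

The sides agree, so this pair does not disprove the claim.

Answer: No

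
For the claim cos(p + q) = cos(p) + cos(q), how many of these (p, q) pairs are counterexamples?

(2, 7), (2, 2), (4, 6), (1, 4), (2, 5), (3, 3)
Testing each pair:
(2, 7): LHS = cos(9) ≈ -0.9111, RHS = cos(2) + cos(7) ≈ 0.3378 → counterexample
(2, 2): LHS = cos(4) ≈ -0.6536, RHS = 2·cos(2) ≈ -0.8323 → counterexample
(4, 6): LHS = cos(10) ≈ -0.8391, RHS = cos(4) + cos(6) ≈ 0.3065 → counterexample
(1, 4): LHS = cos(5) ≈ 0.2837, RHS = cos(4) + cos(1) ≈ -0.1133 → counterexample
(2, 5): LHS = cos(7) ≈ 0.7539, RHS = cos(2) + cos(5) ≈ -0.1325 → counterexample
(3, 3): LHS = cos(6) ≈ 0.9602, RHS = 2·cos(3) ≈ -1.98 → counterexample

That makes 6 counterexamples.

Answer: 6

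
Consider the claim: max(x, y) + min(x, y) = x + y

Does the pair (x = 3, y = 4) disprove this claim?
Substituting x = 3, y = 4:
LHS = max(3, 4) + min(3, 4) = 7
RHS = 3 + 4 = 7

The sides agree, so this pair does not disprove the claim.

Answer: No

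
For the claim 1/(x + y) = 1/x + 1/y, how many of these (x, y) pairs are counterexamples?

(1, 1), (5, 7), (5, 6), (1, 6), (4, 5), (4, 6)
6

Testing each pair:
(1, 1): LHS = 1/2, RHS = 2 → counterexample
(5, 7): LHS = 1/12, RHS = 12/35 → counterexample
(5, 6): LHS = 1/11, RHS = 11/30 → counterexample
(1, 6): LHS = 1/7, RHS = 7/6 → counterexample
(4, 5): LHS = 1/9, RHS = 9/20 → counterexample
(4, 6): LHS = 1/10, RHS = 5/12 → counterexample

That makes 6 counterexamples.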